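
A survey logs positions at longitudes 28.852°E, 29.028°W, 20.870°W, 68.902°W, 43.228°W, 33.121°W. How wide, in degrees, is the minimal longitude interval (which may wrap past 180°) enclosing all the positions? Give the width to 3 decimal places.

97.754°

Sort the longitudes: -68.902°, -43.228°, -33.121°, -29.028°, -20.870°, +28.852°.
Eastward gaps between consecutive values (wrapping around): 25.674°, 10.107°, 4.093°, 8.158°, 49.722°, 262.246°.
Largest gap = 262.246° ⇒ minimal covering band is its complement: 360° − 262.246° = 97.754°.
Band runs from -68.902° eastward to +28.852°.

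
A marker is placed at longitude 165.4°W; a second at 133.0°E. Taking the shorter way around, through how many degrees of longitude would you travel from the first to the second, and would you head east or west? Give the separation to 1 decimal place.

Raw difference: 133.0 − -165.4 = 298.4°.
Normalise into (−180°, 180°]: 298.4° − 360° = -61.6°.
Negative ⇒ the second point lies to the west; separation 61.6°.

61.6° west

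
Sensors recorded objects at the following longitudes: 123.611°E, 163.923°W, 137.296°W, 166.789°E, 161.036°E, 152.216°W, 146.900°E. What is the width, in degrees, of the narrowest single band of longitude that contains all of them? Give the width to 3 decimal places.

99.093°

Sort the longitudes: -163.923°, -152.216°, -137.296°, +123.611°, +146.900°, +161.036°, +166.789°.
Eastward gaps between consecutive values (wrapping around): 11.707°, 14.920°, 260.907°, 23.289°, 14.136°, 5.753°, 29.288°.
Largest gap = 260.907° ⇒ minimal covering band is its complement: 360° − 260.907° = 99.093°.
Band runs from +123.611° eastward to -137.296°, crossing the antimeridian.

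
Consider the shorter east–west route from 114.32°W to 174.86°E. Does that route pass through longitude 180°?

Naïve |174.86 − -114.32| = 289.18° > 180°, so the shorter arc goes the other way round — across 180°.
Signed shortest Δλ = ((174.86 − -114.32 + 180) mod 360) − 180 = -70.82°.
Going west by 70.82° from -114.32° passes through 180° before reaching +174.86°.

Yes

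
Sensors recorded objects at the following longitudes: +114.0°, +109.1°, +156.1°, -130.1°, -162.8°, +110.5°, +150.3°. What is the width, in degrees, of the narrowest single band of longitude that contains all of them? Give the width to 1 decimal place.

Sort the longitudes: -162.8°, -130.1°, +109.1°, +110.5°, +114.0°, +150.3°, +156.1°.
Eastward gaps between consecutive values (wrapping around): 32.7°, 239.2°, 1.4°, 3.5°, 36.3°, 5.8°, 41.1°.
Largest gap = 239.2° ⇒ minimal covering band is its complement: 360° − 239.2° = 120.8°.
Band runs from +109.1° eastward to -130.1°, crossing the antimeridian.

120.8°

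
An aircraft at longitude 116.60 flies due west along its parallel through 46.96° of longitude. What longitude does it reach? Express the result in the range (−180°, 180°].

Start at +116.60°; shift −46.96° → +69.64°.
+69.64° already lies in (−180°, 180°].

+69.64°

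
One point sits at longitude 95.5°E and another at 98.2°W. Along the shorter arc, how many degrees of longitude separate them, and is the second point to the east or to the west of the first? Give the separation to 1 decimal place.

Raw difference: -98.2 − 95.5 = -193.7°.
Normalise into (−180°, 180°]: -193.7° + 360° = 166.3°.
Positive ⇒ the second point lies to the east; separation 166.3°.

166.3° east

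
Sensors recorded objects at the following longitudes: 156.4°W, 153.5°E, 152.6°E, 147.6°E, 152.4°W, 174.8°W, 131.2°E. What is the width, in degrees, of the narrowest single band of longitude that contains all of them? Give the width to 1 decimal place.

Sort the longitudes: -174.8°, -156.4°, -152.4°, +131.2°, +147.6°, +152.6°, +153.5°.
Eastward gaps between consecutive values (wrapping around): 18.4°, 4.0°, 283.6°, 16.4°, 5.0°, 0.9°, 31.7°.
Largest gap = 283.6° ⇒ minimal covering band is its complement: 360° − 283.6° = 76.4°.
Band runs from +131.2° eastward to -152.4°, crossing the antimeridian.

76.4°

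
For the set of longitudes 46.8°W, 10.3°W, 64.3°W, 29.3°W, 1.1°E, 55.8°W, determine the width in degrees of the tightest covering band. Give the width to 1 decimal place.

65.4°

Sort the longitudes: -64.3°, -55.8°, -46.8°, -29.3°, -10.3°, +1.1°.
Eastward gaps between consecutive values (wrapping around): 8.5°, 9.0°, 17.5°, 19.0°, 11.4°, 294.6°.
Largest gap = 294.6° ⇒ minimal covering band is its complement: 360° − 294.6° = 65.4°.
Band runs from -64.3° eastward to +1.1°.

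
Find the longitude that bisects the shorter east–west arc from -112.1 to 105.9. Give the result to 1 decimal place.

Signed shortest Δλ from -112.1° to +105.9° is -142.0°.
Midpoint longitude = -112.1° + (-142.0°)/2 = -112.1° − 71.0° = -183.1°.
Normalise into (−180°, 180°]: +176.9°.
(The naïve average (-112.1 + +105.9)/2 = -3.1° is on the wrong side of the globe.)

+176.9°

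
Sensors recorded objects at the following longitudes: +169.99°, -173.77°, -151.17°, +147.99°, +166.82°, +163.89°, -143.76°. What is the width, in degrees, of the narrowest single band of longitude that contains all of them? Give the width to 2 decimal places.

Sort the longitudes: -173.77°, -151.17°, -143.76°, +147.99°, +163.89°, +166.82°, +169.99°.
Eastward gaps between consecutive values (wrapping around): 22.60°, 7.41°, 291.75°, 15.90°, 2.93°, 3.17°, 16.24°.
Largest gap = 291.75° ⇒ minimal covering band is its complement: 360° − 291.75° = 68.25°.
Band runs from +147.99° eastward to -143.76°, crossing the antimeridian.

68.25°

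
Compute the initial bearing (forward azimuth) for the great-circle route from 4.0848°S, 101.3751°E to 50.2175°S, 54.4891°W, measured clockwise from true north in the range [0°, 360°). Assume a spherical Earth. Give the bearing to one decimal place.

197.9°

Δλ = -54.4891 − 101.3751 = -155.8642°.
θ = atan2( sin Δλ · cos φ₂ , cos φ₁ · sin φ₂ − sin φ₁ · cos φ₂ · cos Δλ )
  = atan2(-0.26165, -0.80812) = -162.060° → normalised to [0°, 360°): 197.940°.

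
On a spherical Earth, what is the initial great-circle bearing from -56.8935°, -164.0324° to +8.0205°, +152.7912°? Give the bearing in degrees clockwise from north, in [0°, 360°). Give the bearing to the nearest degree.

315°

Δλ = 152.7912 − -164.0324 = 316.8236°; wrapped into (−180°, 180°]: -43.1764°.
θ = atan2( sin Δλ · cos φ₂ , cos φ₁ · sin φ₂ − sin φ₁ · cos φ₂ · cos Δλ )
  = atan2(-0.67755, 0.68110) = -44.851° → normalised to [0°, 360°): 315.149°.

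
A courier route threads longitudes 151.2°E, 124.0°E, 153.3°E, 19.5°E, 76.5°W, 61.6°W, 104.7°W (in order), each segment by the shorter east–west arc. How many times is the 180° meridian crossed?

0

Leg 1: +151.2° → +124.0°, shortest Δλ = -27.2° (west) — does not cross 180°.
Leg 2: +124.0° → +153.3°, shortest Δλ = 29.3° (east) — does not cross 180°.
Leg 3: +153.3° → +19.5°, shortest Δλ = -133.8° (west) — does not cross 180°.
Leg 4: +19.5° → -76.5°, shortest Δλ = -96.0° (west) — does not cross 180°.
Leg 5: -76.5° → -61.6°, shortest Δλ = 14.9° (east) — does not cross 180°.
Leg 6: -61.6° → -104.7°, shortest Δλ = -43.1° (west) — does not cross 180°.
Total crossings: 0.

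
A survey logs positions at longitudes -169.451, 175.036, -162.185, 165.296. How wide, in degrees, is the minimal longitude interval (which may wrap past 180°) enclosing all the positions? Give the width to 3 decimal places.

Sort the longitudes: -169.451°, -162.185°, +165.296°, +175.036°.
Eastward gaps between consecutive values (wrapping around): 7.266°, 327.481°, 9.740°, 15.513°.
Largest gap = 327.481° ⇒ minimal covering band is its complement: 360° − 327.481° = 32.519°.
Band runs from +165.296° eastward to -162.185°, crossing the antimeridian.

32.519°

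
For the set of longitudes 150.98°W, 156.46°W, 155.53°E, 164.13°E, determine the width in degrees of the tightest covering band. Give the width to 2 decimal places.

Sort the longitudes: -156.46°, -150.98°, +155.53°, +164.13°.
Eastward gaps between consecutive values (wrapping around): 5.48°, 306.51°, 8.60°, 39.41°.
Largest gap = 306.51° ⇒ minimal covering band is its complement: 360° − 306.51° = 53.49°.
Band runs from +155.53° eastward to -150.98°, crossing the antimeridian.

53.49°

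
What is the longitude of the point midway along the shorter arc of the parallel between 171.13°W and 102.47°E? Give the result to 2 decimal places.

145.67°E

Signed shortest Δλ from -171.13° to +102.47° is -86.40°.
Midpoint longitude = -171.13° + (-86.40°)/2 = -171.13° − 43.20° = -214.33°.
Normalise into (−180°, 180°]: +145.67°.
(The naïve average (-171.13 + +102.47)/2 = -34.33° is on the wrong side of the globe.)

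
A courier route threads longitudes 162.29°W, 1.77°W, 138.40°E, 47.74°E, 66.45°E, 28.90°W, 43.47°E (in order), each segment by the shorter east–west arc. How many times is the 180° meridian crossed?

0

Leg 1: -162.29° → -1.77°, shortest Δλ = 160.52° (east) — does not cross 180°.
Leg 2: -1.77° → +138.40°, shortest Δλ = 140.17° (east) — does not cross 180°.
Leg 3: +138.40° → +47.74°, shortest Δλ = -90.66° (west) — does not cross 180°.
Leg 4: +47.74° → +66.45°, shortest Δλ = 18.71° (east) — does not cross 180°.
Leg 5: +66.45° → -28.90°, shortest Δλ = -95.35° (west) — does not cross 180°.
Leg 6: -28.90° → +43.47°, shortest Δλ = 72.37° (east) — does not cross 180°.
Total crossings: 0.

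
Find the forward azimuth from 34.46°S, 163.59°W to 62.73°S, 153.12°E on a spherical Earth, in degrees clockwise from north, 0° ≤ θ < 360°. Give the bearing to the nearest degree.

Δλ = 153.12 − -163.59 = 316.71°; wrapped into (−180°, 180°]: -43.29°.
θ = atan2( sin Δλ · cos φ₂ , cos φ₁ · sin φ₂ − sin φ₁ · cos φ₂ · cos Δλ )
  = atan2(-0.31417, -0.54417) = -150.000° → normalised to [0°, 360°): 210.000°.

210°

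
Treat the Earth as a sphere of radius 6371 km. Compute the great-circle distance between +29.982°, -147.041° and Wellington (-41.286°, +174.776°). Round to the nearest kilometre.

Δλ = 174.776 − -147.041 = 321.817°; wrapped into (−180°, 180°]: -38.183°.
Δφ = -41.286 − 29.982 = -71.268°.
a = sin²(Δφ/2) + cos φ₁ · cos φ₂ · sin²(Δλ/2) = 0.409059.
c = 2·atan2(√a, √(1−a)) = 1.38790 rad → d = 6371·c ≈ 8842.29 km.

8842 km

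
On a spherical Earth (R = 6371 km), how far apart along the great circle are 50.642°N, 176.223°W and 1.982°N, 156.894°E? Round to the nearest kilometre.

5971 km

Δλ = 156.894 − -176.223 = 333.117°; wrapped into (−180°, 180°]: -26.883°.
Δφ = 1.982 − 50.642 = -48.660°.
a = sin²(Δφ/2) + cos φ₁ · cos φ₂ · sin²(Δλ/2) = 0.203983.
c = 2·atan2(√a, √(1−a)) = 0.93722 rad → d = 6371·c ≈ 5971.00 km.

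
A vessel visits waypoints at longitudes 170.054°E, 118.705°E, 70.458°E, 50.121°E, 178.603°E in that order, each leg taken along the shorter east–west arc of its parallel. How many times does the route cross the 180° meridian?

Leg 1: +170.054° → +118.705°, shortest Δλ = -51.349° (west) — does not cross 180°.
Leg 2: +118.705° → +70.458°, shortest Δλ = -48.247° (west) — does not cross 180°.
Leg 3: +70.458° → +50.121°, shortest Δλ = -20.337° (west) — does not cross 180°.
Leg 4: +50.121° → +178.603°, shortest Δλ = 128.482° (east) — does not cross 180°.
Total crossings: 0.

0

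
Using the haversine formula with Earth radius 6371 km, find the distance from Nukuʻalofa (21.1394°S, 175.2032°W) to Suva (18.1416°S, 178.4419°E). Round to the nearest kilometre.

744 km

Δλ = 178.4419 − -175.2032 = 353.6451°; wrapped into (−180°, 180°]: -6.3549°.
Δφ = -18.1416 − -21.1394 = 2.9978°.
a = sin²(Δφ/2) + cos φ₁ · cos φ₂ · sin²(Δλ/2) = 0.003407.
c = 2·atan2(√a, √(1−a)) = 0.11681 rad → d = 6371·c ≈ 744.21 km.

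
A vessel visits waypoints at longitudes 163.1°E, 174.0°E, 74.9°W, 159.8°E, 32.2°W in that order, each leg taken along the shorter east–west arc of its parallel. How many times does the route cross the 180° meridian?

Leg 1: +163.1° → +174.0°, shortest Δλ = 10.9° (east) — does not cross 180°.
Leg 2: +174.0° → -74.9°, shortest Δλ = 111.1° (east) — crosses 180°.
Leg 3: -74.9° → +159.8°, shortest Δλ = -125.3° (west) — crosses 180°.
Leg 4: +159.8° → -32.2°, shortest Δλ = 168.0° (east) — crosses 180°.
Total crossings: 3.

3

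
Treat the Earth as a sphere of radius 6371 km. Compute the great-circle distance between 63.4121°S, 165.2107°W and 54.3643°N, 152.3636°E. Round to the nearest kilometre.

13599 km

Δλ = 152.3636 − -165.2107 = 317.5743°; wrapped into (−180°, 180°]: -42.4257°.
Δφ = 54.3643 − -63.4121 = 117.7764°.
a = sin²(Δφ/2) + cos φ₁ · cos φ₂ · sin²(Δλ/2) = 0.767152.
c = 2·atan2(√a, √(1−a)) = 2.13448 rad → d = 6371·c ≈ 13598.77 km.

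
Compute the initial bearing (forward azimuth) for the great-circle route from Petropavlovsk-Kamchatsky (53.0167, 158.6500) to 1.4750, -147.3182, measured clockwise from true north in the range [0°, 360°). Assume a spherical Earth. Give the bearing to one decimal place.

119.3°

Δλ = -147.3182 − 158.6500 = -305.9682°; wrapped into (−180°, 180°]: 54.0318°.
θ = atan2( sin Δλ · cos φ₂ , cos φ₁ · sin φ₂ − sin φ₁ · cos φ₂ · cos Δλ )
  = atan2(0.80907, -0.45353) = 119.273° → normalised to [0°, 360°): 119.273°.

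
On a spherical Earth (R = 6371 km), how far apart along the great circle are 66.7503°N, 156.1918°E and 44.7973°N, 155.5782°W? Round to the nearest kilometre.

3724 km

Δλ = -155.5782 − 156.1918 = -311.7700°; wrapped into (−180°, 180°]: 48.2300°.
Δφ = 44.7973 − 66.7503 = -21.9530°.
a = sin²(Δφ/2) + cos φ₁ · cos φ₂ · sin²(Δλ/2) = 0.083013.
c = 2·atan2(√a, √(1−a)) = 0.58452 rad → d = 6371·c ≈ 3724.01 km.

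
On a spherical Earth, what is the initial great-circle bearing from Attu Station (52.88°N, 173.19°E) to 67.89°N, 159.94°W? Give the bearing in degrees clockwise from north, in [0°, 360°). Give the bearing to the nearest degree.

Δλ = -159.94 − 173.19 = -333.13°; wrapped into (−180°, 180°]: 26.87°.
θ = atan2( sin Δλ · cos φ₂ , cos φ₁ · sin φ₂ − sin φ₁ · cos φ₂ · cos Δλ )
  = atan2(0.17011, 0.29139) = 30.276° → normalised to [0°, 360°): 30.276°.

30°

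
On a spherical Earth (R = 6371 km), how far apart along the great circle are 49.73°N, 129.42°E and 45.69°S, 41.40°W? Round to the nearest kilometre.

Δλ = -41.40 − 129.42 = -170.82°.
Δφ = -45.69 − 49.73 = -95.42°.
a = sin²(Δφ/2) + cos φ₁ · cos φ₂ · sin²(Δλ/2) = 0.995866.
c = 2·atan2(√a, √(1−a)) = 3.01291 rad → d = 6371·c ≈ 19195.26 km.

19195 km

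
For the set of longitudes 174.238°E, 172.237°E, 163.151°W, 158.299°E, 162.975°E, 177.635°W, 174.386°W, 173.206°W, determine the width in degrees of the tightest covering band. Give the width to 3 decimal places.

38.550°

Sort the longitudes: -177.635°, -174.386°, -173.206°, -163.151°, +158.299°, +162.975°, +172.237°, +174.238°.
Eastward gaps between consecutive values (wrapping around): 3.249°, 1.180°, 10.055°, 321.450°, 4.676°, 9.262°, 2.001°, 8.127°.
Largest gap = 321.450° ⇒ minimal covering band is its complement: 360° − 321.450° = 38.550°.
Band runs from +158.299° eastward to -163.151°, crossing the antimeridian.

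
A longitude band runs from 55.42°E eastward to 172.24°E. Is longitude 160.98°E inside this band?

Band width going east from +55.42° to +172.24°: ((172.24 − 55.42) mod 360) = 116.82°.
Offset of +160.98° east of the west edge: ((160.98 − 55.42) mod 360) = 105.56°.
105.56° ≤ 116.82° ⇒ inside.

Yes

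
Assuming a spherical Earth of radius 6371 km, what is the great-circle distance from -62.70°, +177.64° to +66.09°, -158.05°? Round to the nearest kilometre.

Δλ = -158.05 − 177.64 = -335.69°; wrapped into (−180°, 180°]: 24.31°.
Δφ = 66.09 − -62.70 = 128.79°.
a = sin²(Δφ/2) + cos φ₁ · cos φ₂ · sin²(Δλ/2) = 0.821475.
c = 2·atan2(√a, √(1−a)) = 2.26914 rad → d = 6371·c ≈ 14456.70 km.

14457 km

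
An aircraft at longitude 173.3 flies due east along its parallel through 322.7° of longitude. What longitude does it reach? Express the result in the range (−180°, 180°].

Start at +173.3°; shift +322.7° → +496.0°.
+496.0° lies outside (−180°, 180°]; subtract 360° → +136.0°.

+136.0°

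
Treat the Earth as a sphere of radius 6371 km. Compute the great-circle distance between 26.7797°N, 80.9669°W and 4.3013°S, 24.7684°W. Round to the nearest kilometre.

Δλ = -24.7684 − -80.9669 = 56.1985°.
Δφ = -4.3013 − 26.7797 = -31.0810°.
a = sin²(Δφ/2) + cos φ₁ · cos φ₂ · sin²(Δλ/2) = 0.269271.
c = 2·atan2(√a, √(1−a)) = 1.09116 rad → d = 6371·c ≈ 6951.77 km.

6952 km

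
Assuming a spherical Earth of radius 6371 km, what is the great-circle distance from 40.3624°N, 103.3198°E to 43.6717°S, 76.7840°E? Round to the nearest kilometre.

Δλ = 76.7840 − 103.3198 = -26.5358°.
Δφ = -43.6717 − 40.3624 = -84.0341°.
a = sin²(Δφ/2) + cos φ₁ · cos φ₂ · sin²(Δλ/2) = 0.477061.
c = 2·atan2(√a, √(1−a)) = 1.52490 rad → d = 6371·c ≈ 9715.16 km.

9715 km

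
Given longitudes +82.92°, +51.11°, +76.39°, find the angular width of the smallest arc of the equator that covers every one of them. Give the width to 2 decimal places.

31.81°

Sort the longitudes: +51.11°, +76.39°, +82.92°.
Eastward gaps between consecutive values (wrapping around): 25.28°, 6.53°, 328.19°.
Largest gap = 328.19° ⇒ minimal covering band is its complement: 360° − 328.19° = 31.81°.
Band runs from +51.11° eastward to +82.92°.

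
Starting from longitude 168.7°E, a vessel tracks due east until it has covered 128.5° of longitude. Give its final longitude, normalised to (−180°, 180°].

62.8°W

Start at +168.7°; shift +128.5° → +297.2°.
+297.2° lies outside (−180°, 180°]; subtract 360° → -62.8°.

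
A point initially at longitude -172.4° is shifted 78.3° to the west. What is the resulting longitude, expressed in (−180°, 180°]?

Start at -172.4°; shift −78.3° → -250.7°.
-250.7° lies outside (−180°, 180°]; add 360° → +109.3°.

+109.3°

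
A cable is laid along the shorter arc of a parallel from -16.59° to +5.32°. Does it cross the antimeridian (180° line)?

No

Signed shortest Δλ = ((5.32 − -16.59 + 180) mod 360) − 180 = 21.91°.
Going east by 21.91° from -16.59° reaches +5.32° without touching 180°.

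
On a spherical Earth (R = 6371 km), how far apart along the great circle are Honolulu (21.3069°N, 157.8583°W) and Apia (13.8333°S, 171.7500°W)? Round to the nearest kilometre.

4191 km

Δλ = -171.7500 − -157.8583 = -13.8917°.
Δφ = -13.8333 − 21.3069 = -35.1402°.
a = sin²(Δφ/2) + cos φ₁ · cos φ₂ · sin²(Δλ/2) = 0.104357.
c = 2·atan2(√a, √(1−a)) = 0.65789 rad → d = 6371·c ≈ 4191.39 km.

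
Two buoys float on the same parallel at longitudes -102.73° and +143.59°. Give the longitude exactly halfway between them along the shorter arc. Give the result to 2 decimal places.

-159.57°

Signed shortest Δλ from -102.73° to +143.59° is -113.68°.
Midpoint longitude = -102.73° + (-113.68°)/2 = -102.73° − 56.84° = -159.57°.
(The naïve average (-102.73 + +143.59)/2 = 20.43° is on the wrong side of the globe.)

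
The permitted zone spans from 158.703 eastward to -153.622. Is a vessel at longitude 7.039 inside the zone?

Band width going east from +158.703° to -153.622°: ((-153.622 − 158.703) mod 360) = 47.675°.
Offset of +7.039° east of the west edge: ((7.039 − 158.703) mod 360) = 208.336°.
208.336° > 47.675° ⇒ outside.

No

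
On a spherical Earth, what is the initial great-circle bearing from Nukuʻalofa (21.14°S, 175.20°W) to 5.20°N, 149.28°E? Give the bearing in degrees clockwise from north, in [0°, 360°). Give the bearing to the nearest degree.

303°

Δλ = 149.28 − -175.20 = 324.48°; wrapped into (−180°, 180°]: -35.52°.
θ = atan2( sin Δλ · cos φ₂ , cos φ₁ · sin φ₂ − sin φ₁ · cos φ₂ · cos Δλ )
  = atan2(-0.57860, 0.37686) = -56.922° → normalised to [0°, 360°): 303.078°.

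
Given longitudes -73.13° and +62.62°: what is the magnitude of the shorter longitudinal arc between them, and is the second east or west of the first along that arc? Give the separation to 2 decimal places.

135.75° east

Raw difference: 62.62 − -73.13 = 135.75°.
Normalise into (−180°, 180°]: 135.75° stays 135.75°.
Positive ⇒ the second point lies to the east; separation 135.75°.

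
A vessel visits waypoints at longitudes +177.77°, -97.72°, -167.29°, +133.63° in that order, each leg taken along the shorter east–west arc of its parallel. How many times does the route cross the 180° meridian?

2

Leg 1: +177.77° → -97.72°, shortest Δλ = 84.51° (east) — crosses 180°.
Leg 2: -97.72° → -167.29°, shortest Δλ = -69.57° (west) — does not cross 180°.
Leg 3: -167.29° → +133.63°, shortest Δλ = -59.08° (west) — crosses 180°.
Total crossings: 2.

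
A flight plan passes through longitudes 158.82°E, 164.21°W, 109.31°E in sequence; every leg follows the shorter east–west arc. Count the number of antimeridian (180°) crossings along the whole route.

2

Leg 1: +158.82° → -164.21°, shortest Δλ = 36.97° (east) — crosses 180°.
Leg 2: -164.21° → +109.31°, shortest Δλ = -86.48° (west) — crosses 180°.
Total crossings: 2.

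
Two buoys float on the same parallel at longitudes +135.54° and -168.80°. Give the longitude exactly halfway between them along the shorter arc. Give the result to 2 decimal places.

+163.37°

Signed shortest Δλ from +135.54° to -168.80° is +55.66°.
Midpoint longitude = +135.54° + (+55.66°)/2 = +135.54° + 27.83° = +163.37°.
(The naïve average (+135.54 + -168.80)/2 = -16.63° is on the wrong side of the globe.)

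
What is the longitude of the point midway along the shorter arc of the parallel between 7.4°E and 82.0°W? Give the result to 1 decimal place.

37.3°W

Signed shortest Δλ from +7.4° to -82.0° is -89.4°.
Midpoint longitude = +7.4° + (-89.4°)/2 = +7.4° − 44.7° = -37.3°.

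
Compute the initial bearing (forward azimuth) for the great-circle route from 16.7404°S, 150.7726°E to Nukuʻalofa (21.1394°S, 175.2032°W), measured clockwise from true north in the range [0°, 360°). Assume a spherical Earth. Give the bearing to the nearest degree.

103°

Δλ = -175.2032 − 150.7726 = -325.9758°; wrapped into (−180°, 180°]: 34.0242°.
θ = atan2( sin Δλ · cos φ₂ , cos φ₁ · sin φ₂ − sin φ₁ · cos φ₂ · cos Δλ )
  = atan2(0.52189, -0.12269) = 103.230° → normalised to [0°, 360°): 103.230°.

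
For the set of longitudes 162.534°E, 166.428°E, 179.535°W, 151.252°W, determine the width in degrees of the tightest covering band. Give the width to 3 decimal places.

Sort the longitudes: -179.535°, -151.252°, +162.534°, +166.428°.
Eastward gaps between consecutive values (wrapping around): 28.283°, 313.786°, 3.894°, 14.037°.
Largest gap = 313.786° ⇒ minimal covering band is its complement: 360° − 313.786° = 46.214°.
Band runs from +162.534° eastward to -151.252°, crossing the antimeridian.

46.214°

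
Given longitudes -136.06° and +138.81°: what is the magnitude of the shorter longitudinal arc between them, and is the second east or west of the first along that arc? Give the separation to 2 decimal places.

85.13° west

Raw difference: 138.81 − -136.06 = 274.87°.
Normalise into (−180°, 180°]: 274.87° − 360° = -85.13°.
Negative ⇒ the second point lies to the west; separation 85.13°.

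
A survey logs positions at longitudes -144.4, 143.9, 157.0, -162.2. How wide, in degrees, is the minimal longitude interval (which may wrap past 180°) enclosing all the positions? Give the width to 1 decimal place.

Sort the longitudes: -162.2°, -144.4°, +143.9°, +157.0°.
Eastward gaps between consecutive values (wrapping around): 17.8°, 288.3°, 13.1°, 40.8°.
Largest gap = 288.3° ⇒ minimal covering band is its complement: 360° − 288.3° = 71.7°.
Band runs from +143.9° eastward to -144.4°, crossing the antimeridian.

71.7°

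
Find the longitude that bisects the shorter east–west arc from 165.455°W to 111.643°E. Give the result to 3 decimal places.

153.094°E

Signed shortest Δλ from -165.455° to +111.643° is -82.902°.
Midpoint longitude = -165.455° + (-82.902°)/2 = -165.455° − 41.451° = -206.906°.
Normalise into (−180°, 180°]: +153.094°.
(The naïve average (-165.455 + +111.643)/2 = -26.906° is on the wrong side of the globe.)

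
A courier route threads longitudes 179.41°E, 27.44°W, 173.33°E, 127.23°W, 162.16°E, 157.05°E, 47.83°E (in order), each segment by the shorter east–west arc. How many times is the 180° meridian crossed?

Leg 1: +179.41° → -27.44°, shortest Δλ = 153.15° (east) — crosses 180°.
Leg 2: -27.44° → +173.33°, shortest Δλ = -159.23° (west) — crosses 180°.
Leg 3: +173.33° → -127.23°, shortest Δλ = 59.44° (east) — crosses 180°.
Leg 4: -127.23° → +162.16°, shortest Δλ = -70.61° (west) — crosses 180°.
Leg 5: +162.16° → +157.05°, shortest Δλ = -5.11° (west) — does not cross 180°.
Leg 6: +157.05° → +47.83°, shortest Δλ = -109.22° (west) — does not cross 180°.
Total crossings: 4.

4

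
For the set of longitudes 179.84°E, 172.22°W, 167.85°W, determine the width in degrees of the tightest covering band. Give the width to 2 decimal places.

Sort the longitudes: -172.22°, -167.85°, +179.84°.
Eastward gaps between consecutive values (wrapping around): 4.37°, 347.69°, 7.94°.
Largest gap = 347.69° ⇒ minimal covering band is its complement: 360° − 347.69° = 12.31°.
Band runs from +179.84° eastward to -167.85°, crossing the antimeridian.

12.31°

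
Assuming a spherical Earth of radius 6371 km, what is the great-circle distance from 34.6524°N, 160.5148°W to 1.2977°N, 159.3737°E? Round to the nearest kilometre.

Δλ = 159.3737 − -160.5148 = 319.8885°; wrapped into (−180°, 180°]: -40.1115°.
Δφ = 1.2977 − 34.6524 = -33.3547°.
a = sin²(Δφ/2) + cos φ₁ · cos φ₂ · sin²(Δλ/2) = 0.179077.
c = 2·atan2(√a, √(1−a)) = 0.87389 rad → d = 6371·c ≈ 5567.57 km.

5568 km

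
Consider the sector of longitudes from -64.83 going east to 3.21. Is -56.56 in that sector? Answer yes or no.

Band width going east from -64.83° to +3.21°: ((3.21 − -64.83) mod 360) = 68.04°.
Offset of -56.56° east of the west edge: ((-56.56 − -64.83) mod 360) = 8.27°.
8.27° ≤ 68.04° ⇒ inside.

Yes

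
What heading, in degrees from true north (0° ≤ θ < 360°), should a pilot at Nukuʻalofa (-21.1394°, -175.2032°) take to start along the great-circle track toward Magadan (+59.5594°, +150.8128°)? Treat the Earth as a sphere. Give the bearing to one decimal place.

Δλ = 150.8128 − -175.2032 = 326.0160°; wrapped into (−180°, 180°]: -33.9840°.
θ = atan2( sin Δλ · cos φ₂ , cos φ₁ · sin φ₂ − sin φ₁ · cos φ₂ · cos Δλ )
  = atan2(-0.28319, 0.95564) = -16.507° → normalised to [0°, 360°): 343.493°.

343.5°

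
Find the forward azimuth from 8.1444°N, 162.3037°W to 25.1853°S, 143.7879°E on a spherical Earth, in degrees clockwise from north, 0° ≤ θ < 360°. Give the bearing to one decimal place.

235.8°

Δλ = 143.7879 − -162.3037 = 306.0916°; wrapped into (−180°, 180°]: -53.9084°.
θ = atan2( sin Δλ · cos φ₂ , cos φ₁ · sin φ₂ − sin φ₁ · cos φ₂ · cos Δλ )
  = atan2(-0.73126, -0.49678) = -124.190° → normalised to [0°, 360°): 235.810°.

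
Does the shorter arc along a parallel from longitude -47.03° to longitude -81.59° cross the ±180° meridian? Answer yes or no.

Signed shortest Δλ = ((-81.59 − -47.03 + 180) mod 360) − 180 = -34.56°.
Going west by 34.56° from -47.03° reaches -81.59° without touching 180°.

No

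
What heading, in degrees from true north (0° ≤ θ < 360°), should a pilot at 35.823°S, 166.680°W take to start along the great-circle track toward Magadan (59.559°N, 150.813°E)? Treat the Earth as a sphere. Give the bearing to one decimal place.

339.5°

Δλ = 150.813 − -166.680 = 317.493°; wrapped into (−180°, 180°]: -42.507°.
θ = atan2( sin Δλ · cos φ₂ , cos φ₁ · sin φ₂ − sin φ₁ · cos φ₂ · cos Δλ )
  = atan2(-0.34233, 0.91766) = -20.458° → normalised to [0°, 360°): 339.542°.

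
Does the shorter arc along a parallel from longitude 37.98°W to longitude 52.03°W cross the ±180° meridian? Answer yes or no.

Signed shortest Δλ = ((-52.03 − -37.98 + 180) mod 360) − 180 = -14.05°.
Going west by 14.05° from -37.98° reaches -52.03° without touching 180°.

No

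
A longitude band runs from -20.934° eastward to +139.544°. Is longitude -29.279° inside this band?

No

Band width going east from -20.934° to +139.544°: ((139.544 − -20.934) mod 360) = 160.478°.
Offset of -29.279° east of the west edge: ((-29.279 − -20.934) mod 360) = 351.655°.
351.655° > 160.478° ⇒ outside.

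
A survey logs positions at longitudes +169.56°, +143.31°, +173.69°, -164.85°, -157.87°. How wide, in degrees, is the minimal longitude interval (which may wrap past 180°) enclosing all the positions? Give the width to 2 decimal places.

58.82°

Sort the longitudes: -164.85°, -157.87°, +143.31°, +169.56°, +173.69°.
Eastward gaps between consecutive values (wrapping around): 6.98°, 301.18°, 26.25°, 4.13°, 21.46°.
Largest gap = 301.18° ⇒ minimal covering band is its complement: 360° − 301.18° = 58.82°.
Band runs from +143.31° eastward to -157.87°, crossing the antimeridian.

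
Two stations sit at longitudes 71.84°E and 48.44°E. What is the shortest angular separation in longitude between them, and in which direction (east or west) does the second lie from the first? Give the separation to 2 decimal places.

Raw difference: 48.44 − 71.84 = -23.4°.
Normalise into (−180°, 180°]: -23.4° stays -23.4°.
Negative ⇒ the second point lies to the west; separation 23.40°.

23.40° west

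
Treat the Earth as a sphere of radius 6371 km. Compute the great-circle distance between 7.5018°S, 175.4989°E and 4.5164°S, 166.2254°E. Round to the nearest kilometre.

Δλ = 166.2254 − 175.4989 = -9.2735°.
Δφ = -4.5164 − -7.5018 = 2.9854°.
a = sin²(Δφ/2) + cos φ₁ · cos φ₂ · sin²(Δλ/2) = 0.007137.
c = 2·atan2(√a, √(1−a)) = 0.16917 rad → d = 6371·c ≈ 1077.77 km.

1078 km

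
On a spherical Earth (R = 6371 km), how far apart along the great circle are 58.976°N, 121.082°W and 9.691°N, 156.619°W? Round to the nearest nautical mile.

3369 nmi

Δλ = -156.619 − -121.082 = -35.537°.
Δφ = 9.691 − 58.976 = -49.285°.
a = sin²(Δφ/2) + cos φ₁ · cos φ₂ · sin²(Δλ/2) = 0.221165.
c = 2·atan2(√a, √(1−a)) = 0.97922 rad → d = 6371·c ≈ 6238.62 km ≈ 3368.58 nmi.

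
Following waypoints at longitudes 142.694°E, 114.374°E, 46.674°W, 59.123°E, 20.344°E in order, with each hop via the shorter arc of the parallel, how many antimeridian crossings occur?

0

Leg 1: +142.694° → +114.374°, shortest Δλ = -28.32° (west) — does not cross 180°.
Leg 2: +114.374° → -46.674°, shortest Δλ = -161.048° (west) — does not cross 180°.
Leg 3: -46.674° → +59.123°, shortest Δλ = 105.797° (east) — does not cross 180°.
Leg 4: +59.123° → +20.344°, shortest Δλ = -38.779° (west) — does not cross 180°.
Total crossings: 0.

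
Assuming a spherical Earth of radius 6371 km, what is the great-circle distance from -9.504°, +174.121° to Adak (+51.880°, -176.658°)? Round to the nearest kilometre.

Δλ = -176.658 − 174.121 = -350.779°; wrapped into (−180°, 180°]: 9.221°.
Δφ = 51.880 − -9.504 = 61.384°.
a = sin²(Δφ/2) + cos φ₁ · cos φ₂ · sin²(Δλ/2) = 0.264465.
c = 2·atan2(√a, √(1−a)) = 1.08029 rad → d = 6371·c ≈ 6882.55 km.

6883 km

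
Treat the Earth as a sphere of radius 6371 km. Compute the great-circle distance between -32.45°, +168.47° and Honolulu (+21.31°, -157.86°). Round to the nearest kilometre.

6967 km

Δλ = -157.86 − 168.47 = -326.33°; wrapped into (−180°, 180°]: 33.67°.
Δφ = 21.31 − -32.45 = 53.76°.
a = sin²(Δφ/2) + cos φ₁ · cos φ₂ · sin²(Δλ/2) = 0.270357.
c = 2·atan2(√a, √(1−a)) = 1.09361 rad → d = 6371·c ≈ 6967.36 km.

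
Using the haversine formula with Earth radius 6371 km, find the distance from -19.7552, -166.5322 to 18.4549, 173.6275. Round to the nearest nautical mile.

2575 nmi

Δλ = 173.6275 − -166.5322 = 340.1597°; wrapped into (−180°, 180°]: -19.8403°.
Δφ = 18.4549 − -19.7552 = 38.2101°.
a = sin²(Δφ/2) + cos φ₁ · cos φ₂ · sin²(Δλ/2) = 0.133622.
c = 2·atan2(√a, √(1−a)) = 0.74843 rad → d = 6371·c ≈ 4768.26 km ≈ 2574.66 nmi.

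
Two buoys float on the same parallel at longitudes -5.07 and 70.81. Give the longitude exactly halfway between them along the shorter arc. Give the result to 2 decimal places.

+32.87°

Signed shortest Δλ from -5.07° to +70.81° is +75.88°.
Midpoint longitude = -5.07° + (+75.88°)/2 = -5.07° + 37.94° = +32.87°.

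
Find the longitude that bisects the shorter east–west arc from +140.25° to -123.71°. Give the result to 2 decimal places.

Signed shortest Δλ from +140.25° to -123.71° is +96.04°.
Midpoint longitude = +140.25° + (+96.04°)/2 = +140.25° + 48.02° = +188.27°.
Normalise into (−180°, 180°]: -171.73°.
(The naïve average (+140.25 + -123.71)/2 = 8.27° is on the wrong side of the globe.)

-171.73°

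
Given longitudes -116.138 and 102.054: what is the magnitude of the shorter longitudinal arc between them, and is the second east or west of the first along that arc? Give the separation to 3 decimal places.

141.808° west

Raw difference: 102.054 − -116.138 = 218.192°.
Normalise into (−180°, 180°]: 218.192° − 360° = -141.808°.
Negative ⇒ the second point lies to the west; separation 141.808°.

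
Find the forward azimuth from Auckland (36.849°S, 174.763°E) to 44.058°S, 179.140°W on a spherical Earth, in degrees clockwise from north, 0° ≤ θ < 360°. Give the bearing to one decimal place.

149.2°

Δλ = -179.140 − 174.763 = -353.903°; wrapped into (−180°, 180°]: 6.097°.
θ = atan2( sin Δλ · cos φ₂ , cos φ₁ · sin φ₂ − sin φ₁ · cos φ₂ · cos Δλ )
  = atan2(0.07633, -0.12793) = 149.178° → normalised to [0°, 360°): 149.178°.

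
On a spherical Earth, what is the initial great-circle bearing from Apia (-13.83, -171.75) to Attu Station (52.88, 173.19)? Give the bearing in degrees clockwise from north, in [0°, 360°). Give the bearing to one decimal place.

Δλ = 173.19 − -171.75 = 344.94°; wrapped into (−180°, 180°]: -15.06°.
θ = atan2( sin Δλ · cos φ₂ , cos φ₁ · sin φ₂ − sin φ₁ · cos φ₂ · cos Δλ )
  = atan2(-0.15680, 0.91356) = -9.739° → normalised to [0°, 360°): 350.261°.

350.3°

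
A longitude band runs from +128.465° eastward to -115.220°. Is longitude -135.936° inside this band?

Yes

Band width going east from +128.465° to -115.220°: ((-115.220 − 128.465) mod 360) = 116.315°.
Offset of -135.936° east of the west edge: ((-135.936 − 128.465) mod 360) = 95.599°.
95.599° ≤ 116.315° ⇒ inside.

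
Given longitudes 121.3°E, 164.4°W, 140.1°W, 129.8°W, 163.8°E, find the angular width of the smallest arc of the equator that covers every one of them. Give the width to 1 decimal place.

108.9°

Sort the longitudes: -164.4°, -140.1°, -129.8°, +121.3°, +163.8°.
Eastward gaps between consecutive values (wrapping around): 24.3°, 10.3°, 251.1°, 42.5°, 31.8°.
Largest gap = 251.1° ⇒ minimal covering band is its complement: 360° − 251.1° = 108.9°.
Band runs from +121.3° eastward to -129.8°, crossing the antimeridian.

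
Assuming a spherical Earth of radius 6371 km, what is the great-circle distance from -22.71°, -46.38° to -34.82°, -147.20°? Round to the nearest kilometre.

9508 km

Δλ = -147.20 − -46.38 = -100.82°.
Δφ = -34.82 − -22.71 = -12.11°.
a = sin²(Δφ/2) + cos φ₁ · cos φ₂ · sin²(Δλ/2) = 0.460860.
c = 2·atan2(√a, √(1−a)) = 1.49244 rad → d = 6371·c ≈ 9508.31 km.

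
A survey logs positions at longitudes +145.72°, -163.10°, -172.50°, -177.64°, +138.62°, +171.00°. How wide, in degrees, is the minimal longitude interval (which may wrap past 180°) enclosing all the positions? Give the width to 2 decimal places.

Sort the longitudes: -177.64°, -172.50°, -163.10°, +138.62°, +145.72°, +171.00°.
Eastward gaps between consecutive values (wrapping around): 5.14°, 9.40°, 301.72°, 7.10°, 25.28°, 11.36°.
Largest gap = 301.72° ⇒ minimal covering band is its complement: 360° − 301.72° = 58.28°.
Band runs from +138.62° eastward to -163.10°, crossing the antimeridian.

58.28°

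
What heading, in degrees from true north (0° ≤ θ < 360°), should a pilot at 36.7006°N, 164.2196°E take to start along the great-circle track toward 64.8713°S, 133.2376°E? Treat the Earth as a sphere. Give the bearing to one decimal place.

193.0°

Δλ = 133.2376 − 164.2196 = -30.9820°.
θ = atan2( sin Δλ · cos φ₂ , cos φ₁ · sin φ₂ − sin φ₁ · cos φ₂ · cos Δλ )
  = atan2(-0.21860, -0.94347) = -166.955° → normalised to [0°, 360°): 193.045°.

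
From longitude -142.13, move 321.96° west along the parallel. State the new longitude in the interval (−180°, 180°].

-104.09°

Start at -142.13°; shift −321.96° → -464.09°.
-464.09° lies outside (−180°, 180°]; add 360° → -104.09°.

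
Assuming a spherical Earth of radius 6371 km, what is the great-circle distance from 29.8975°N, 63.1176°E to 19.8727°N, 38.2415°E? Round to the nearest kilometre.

Δλ = 38.2415 − 63.1176 = -24.8761°.
Δφ = 19.8727 − 29.8975 = -10.0248°.
a = sin²(Δφ/2) + cos φ₁ · cos φ₂ · sin²(Δλ/2) = 0.045455.
c = 2·atan2(√a, √(1−a)) = 0.42970 rad → d = 6371·c ≈ 2737.64 km.

2738 km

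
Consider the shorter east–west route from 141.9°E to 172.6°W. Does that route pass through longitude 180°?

Yes

Naïve |-172.6 − 141.9| = 314.5° > 180°, so the shorter arc goes the other way round — across 180°.
Signed shortest Δλ = ((-172.6 − 141.9 + 180) mod 360) − 180 = 45.5°.
Going east by 45.5° from +141.9° passes through 180° before reaching -172.6°.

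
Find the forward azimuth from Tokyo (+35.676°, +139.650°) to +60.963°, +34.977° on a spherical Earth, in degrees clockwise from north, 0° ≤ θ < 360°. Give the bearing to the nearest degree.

Δλ = 34.977 − 139.650 = -104.673°.
θ = atan2( sin Δλ · cos φ₂ , cos φ₁ · sin φ₂ − sin φ₁ · cos φ₂ · cos Δλ )
  = atan2(-0.46954, 0.78193) = -30.985° → normalised to [0°, 360°): 329.015°.

329°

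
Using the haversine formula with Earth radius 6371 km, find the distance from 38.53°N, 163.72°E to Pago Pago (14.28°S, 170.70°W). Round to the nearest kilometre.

Δλ = -170.70 − 163.72 = -334.42°; wrapped into (−180°, 180°]: 25.58°.
Δφ = -14.28 − 38.53 = -52.81°.
a = sin²(Δφ/2) + cos φ₁ · cos φ₂ · sin²(Δλ/2) = 0.234924.
c = 2·atan2(√a, √(1−a)) = 1.01202 rad → d = 6371·c ≈ 6447.55 km.

6448 km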